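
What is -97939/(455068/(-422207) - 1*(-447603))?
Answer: -41350531373/188980664753 ≈ -0.21881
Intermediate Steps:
-97939/(455068/(-422207) - 1*(-447603)) = -97939/(455068*(-1/422207) + 447603) = -97939/(-455068/422207 + 447603) = -97939/188980664753/422207 = -97939*422207/188980664753 = -41350531373/188980664753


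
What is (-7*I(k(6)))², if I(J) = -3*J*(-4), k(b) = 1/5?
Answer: 7056/25 ≈ 282.24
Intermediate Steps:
k(b) = ⅕
I(J) = 12*J
(-7*I(k(6)))² = (-84/5)² = 7056/25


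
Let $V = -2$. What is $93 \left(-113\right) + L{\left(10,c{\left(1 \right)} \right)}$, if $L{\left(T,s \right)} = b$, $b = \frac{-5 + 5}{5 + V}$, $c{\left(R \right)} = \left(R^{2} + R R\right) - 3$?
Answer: $-10509$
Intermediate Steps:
$c{\left(R \right)} = -3 + 2 R^{2}$ ($c{\left(R \right)} = \left(R^{2} + R^{2}\right) - 3 = 2 R^{2} - 3 = -3 + 2 R^{2}$)
$b = 0$ ($b = \frac{-5 + 5}{5 - 2} = \frac{0}{3} = 0 \cdot \frac{1}{3} = 0$)
$L{\left(T,s \right)} = 0$
$93 \left(-113\right) + L{\left(10,c{\left(1 \right)} \right)} = 93 \left(-113\right) + 0 = -10509 + 0 = -10509$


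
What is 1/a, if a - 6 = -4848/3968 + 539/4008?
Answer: 62124/305197 ≈ 0.20355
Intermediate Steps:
a = 305197/62124 (a = 6 + (-4848/3968 + 539/4008) = 6 + (-4848*1/3968 + 539*(1/4008)) = 6 + (-303/248 + 539/4008) = 6 - 67547/62124 = 305197/62124 ≈ 4.9127)
1/a = 1/(305197/62124) = 62124/305197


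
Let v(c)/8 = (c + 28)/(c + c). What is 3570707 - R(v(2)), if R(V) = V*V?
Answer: 3567107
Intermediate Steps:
v(c) = 4*(28 + c)/c (v(c) = 8*((c + 28)/(c + c)) = 8*((28 + c)/((2*c))) = 8*((28 + c)*(1/(2*c))) = 8*((28 + c)/(2*c)) = 4*(28 + c)/c)
R(V) = V²
3570707 - R(v(2)) = 3570707 - (4 + 112/2)² = 3570707 - (4 + 112*(½))² = 3570707 - (4 + 56)² = 3570707 - 1*60² = 3570707 - 1*3600 = 3570707 - 3600 = 3567107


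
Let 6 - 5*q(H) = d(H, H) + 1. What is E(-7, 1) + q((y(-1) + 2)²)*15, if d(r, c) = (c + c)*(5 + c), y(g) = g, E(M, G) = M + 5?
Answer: -23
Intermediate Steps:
E(M, G) = 5 + M
d(r, c) = 2*c*(5 + c) (d(r, c) = (2*c)*(5 + c) = 2*c*(5 + c))
q(H) = 1 - 2*H*(5 + H)/5 (q(H) = 6/5 - (2*H*(5 + H) + 1)/5 = 6/5 - (1 + 2*H*(5 + H))/5 = 6/5 + (-⅕ - 2*H*(5 + H)/5) = 1 - 2*H*(5 + H)/5)
E(-7, 1) + q((y(-1) + 2)²)*15 = (5 - 7) + (1 - 2*(-1 + 2)²*(5 + (-1 + 2)²)/5)*15 = -2 + (1 - ⅖*1²*(5 + 1²))*15 = -2 + (1 - ⅖*1*(5 + 1))*15 = -2 + (1 - ⅖*1*6)*15 = -2 + (1 - 12/5)*15 = -2 - 7/5*15 = -2 - 21 = -23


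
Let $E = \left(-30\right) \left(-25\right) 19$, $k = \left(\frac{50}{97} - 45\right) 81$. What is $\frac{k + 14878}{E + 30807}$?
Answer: $\frac{1093651}{4370529} \approx 0.25023$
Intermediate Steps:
$k = - \frac{349515}{97}$ ($k = \left(50 \cdot \frac{1}{97} - 45\right) 81 = \left(\frac{50}{97} - 45\right) 81 = \left(- \frac{4315}{97}\right) 81 = - \frac{349515}{97} \approx -3603.2$)
$E = 14250$ ($E = 750 \cdot 19 = 14250$)
$\frac{k + 14878}{E + 30807} = \frac{- \frac{349515}{97} + 14878}{14250 + 30807} = \frac{1093651}{97 \cdot 45057} = \frac{1093651}{97} \cdot \frac{1}{45057} = \frac{1093651}{4370529}$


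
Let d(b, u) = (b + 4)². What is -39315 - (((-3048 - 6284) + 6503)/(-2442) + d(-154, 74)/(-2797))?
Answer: -89495063341/2276758 ≈ -39308.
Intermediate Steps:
d(b, u) = (4 + b)²
-39315 - (((-3048 - 6284) + 6503)/(-2442) + d(-154, 74)/(-2797)) = -39315 - (((-3048 - 6284) + 6503)/(-2442) + (4 - 154)²/(-2797)) = -39315 - ((-9332 + 6503)*(-1/2442) + (-150)²*(-1/2797)) = -39315 - (-2829*(-1/2442) + 22500*(-1/2797)) = -39315 - (943/814 - 22500/2797) = -39315 - 1*(-15677429/2276758) = -39315 + 15677429/2276758 = -89495063341/2276758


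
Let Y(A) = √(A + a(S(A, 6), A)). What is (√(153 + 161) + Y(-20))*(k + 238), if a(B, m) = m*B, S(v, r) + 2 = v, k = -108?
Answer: 130*√314 + 260*√105 ≈ 4967.8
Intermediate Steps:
S(v, r) = -2 + v
a(B, m) = B*m
Y(A) = √(A + A*(-2 + A)) (Y(A) = √(A + (-2 + A)*A) = √(A + A*(-2 + A)))
(√(153 + 161) + Y(-20))*(k + 238) = (√(153 + 161) + √(-20*(-1 - 20)))*(-108 + 238) = (√314 + √(-20*(-21)))*130 = (√314 + √420)*130 = (√314 + 2*√105)*130 = 130*√314 + 260*√105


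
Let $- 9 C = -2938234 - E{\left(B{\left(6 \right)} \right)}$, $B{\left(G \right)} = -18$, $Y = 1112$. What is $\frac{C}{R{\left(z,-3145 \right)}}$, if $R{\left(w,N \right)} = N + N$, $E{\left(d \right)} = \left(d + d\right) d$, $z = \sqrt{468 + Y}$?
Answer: $- \frac{1469441}{28305} \approx -51.915$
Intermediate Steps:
$z = 2 \sqrt{395}$ ($z = \sqrt{468 + 1112} = \sqrt{1580} = 2 \sqrt{395} \approx 39.749$)
$E{\left(d \right)} = 2 d^{2}$ ($E{\left(d \right)} = 2 d d = 2 d^{2}$)
$R{\left(w,N \right)} = 2 N$
$C = \frac{2938882}{9}$ ($C = - \frac{-2938234 - 2 \left(-18\right)^{2}}{9} = - \frac{-2938234 - 2 \cdot 324}{9} = - \frac{-2938234 - 648}{9} = \left(- \frac{1}{9}\right) \left(-2938882\right) = \frac{2938882}{9} \approx 3.2654 \cdot 10^{5}$)
$\frac{C}{R{\left(z,-3145 \right)}} = \frac{2938882}{9 \cdot 2 \left(-3145\right)} = \frac{2938882}{9 \left(-6290\right)} = \frac{2938882}{9} \left(- \frac{1}{6290}\right) = - \frac{1469441}{28305}$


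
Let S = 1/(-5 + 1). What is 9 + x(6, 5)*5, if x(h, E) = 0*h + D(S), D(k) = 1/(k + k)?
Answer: -1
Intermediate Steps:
S = -1/4 (S = 1/(-4) = -1/4 ≈ -0.25000)
D(k) = 1/(2*k)
x(h, E) = -2 (x(h, E) = 0*h + 1/(2*(-1/4)) = 0 + (1/2)*(-4) = 0 - 2 = -2)
9 + x(6, 5)*5 = 9 - 2*5 = 9 - 10 = -1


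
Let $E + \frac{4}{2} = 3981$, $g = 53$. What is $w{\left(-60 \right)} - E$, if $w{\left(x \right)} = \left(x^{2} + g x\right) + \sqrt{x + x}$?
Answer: $-3559 + 2 i \sqrt{30} \approx -3559.0 + 10.954 i$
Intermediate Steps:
$E = 3979$ ($E = -2 + 3981 = 3979$)
$w{\left(x \right)} = x^{2} + 53 x + \sqrt{2} \sqrt{x}$ ($w{\left(x \right)} = \left(x^{2} + 53 x\right) + \sqrt{x + x} = \left(x^{2} + 53 x\right) + \sqrt{2 x} = \left(x^{2} + 53 x\right) + \sqrt{2} \sqrt{x} = x^{2} + 53 x + \sqrt{2} \sqrt{x}$)
$w{\left(-60 \right)} - E = \left(\left(-60\right)^{2} + 53 \left(-60\right) + \sqrt{2} \sqrt{-60}\right) - 3979 = \left(3600 - 3180 + \sqrt{2} \cdot 2 i \sqrt{15}\right) - 3979 = \left(3600 - 3180 + 2 i \sqrt{30}\right) - 3979 = \left(420 + 2 i \sqrt{30}\right) - 3979 = -3559 + 2 i \sqrt{30}$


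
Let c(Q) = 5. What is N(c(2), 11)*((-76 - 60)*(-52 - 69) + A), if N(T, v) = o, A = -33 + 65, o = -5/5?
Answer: -16488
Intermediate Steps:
o = -1 (o = -5*⅕ = -1)
A = 32
N(T, v) = -1
N(c(2), 11)*((-76 - 60)*(-52 - 69) + A) = -((-76 - 60)*(-52 - 69) + 32) = -(-136*(-121) + 32) = -(16456 + 32) = -1*16488 = -16488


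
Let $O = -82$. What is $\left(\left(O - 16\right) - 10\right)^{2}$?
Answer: $11664$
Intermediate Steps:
$\left(\left(O - 16\right) - 10\right)^{2} = \left(\left(-82 - 16\right) - 10\right)^{2} = \left(-98 - 10\right)^{2} = \left(-108\right)^{2} = 11664$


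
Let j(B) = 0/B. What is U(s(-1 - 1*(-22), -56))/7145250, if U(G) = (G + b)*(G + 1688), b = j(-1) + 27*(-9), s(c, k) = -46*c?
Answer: -145483/1190875 ≈ -0.12216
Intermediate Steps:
j(B) = 0
b = -243 (b = 0 + 27*(-9) = 0 - 243 = -243)
U(G) = (-243 + G)*(1688 + G) (U(G) = (G - 243)*(G + 1688) = (-243 + G)*(1688 + G))
U(s(-1 - 1*(-22), -56))/7145250 = (-410184 + (-46*(-1 - 1*(-22)))² + 1445*(-46*(-1 - 1*(-22))))/7145250 = (-410184 + (-46*(-1 + 22))² + 1445*(-46*(-1 + 22)))*(1/7145250) = (-410184 + (-46*21)² + 1445*(-46*21))*(1/7145250) = (-410184 + (-966)² + 1445*(-966))*(1/7145250) = (-410184 + 933156 - 1395870)*(1/7145250) = -872898*1/7145250 = -145483/1190875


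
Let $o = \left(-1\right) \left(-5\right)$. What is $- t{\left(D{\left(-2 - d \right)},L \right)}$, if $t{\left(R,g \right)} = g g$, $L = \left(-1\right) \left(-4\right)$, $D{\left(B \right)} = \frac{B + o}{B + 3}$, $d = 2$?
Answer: $-16$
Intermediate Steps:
$o = 5$
$D{\left(B \right)} = \frac{5 + B}{3 + B}$ ($D{\left(B \right)} = \frac{B + 5}{B + 3} = \frac{5 + B}{3 + B}$)
$L = 4$
$t{\left(R,g \right)} = g^{2}$
$- t{\left(D{\left(-2 - d \right)},L \right)} = - 4^{2} = \left(-1\right) 16 = -16$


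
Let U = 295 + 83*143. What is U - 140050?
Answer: -127886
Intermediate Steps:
U = 12164 (U = 295 + 11869 = 12164)
U - 140050 = 12164 - 140050 = -127886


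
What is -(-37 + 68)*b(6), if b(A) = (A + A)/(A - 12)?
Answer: 62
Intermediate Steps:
b(A) = 2*A/(-12 + A) (b(A) = (2*A)/(-12 + A) = 2*A/(-12 + A))
-(-37 + 68)*b(6) = -(-37 + 68)*2*6/(-12 + 6) = -31*2*6/(-6) = -31*2*6*(-⅙) = -31*(-2) = -1*(-62) = 62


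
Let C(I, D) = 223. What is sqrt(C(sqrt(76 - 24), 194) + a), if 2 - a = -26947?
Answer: 2*sqrt(6793) ≈ 164.84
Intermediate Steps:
a = 26949 (a = 2 - 1*(-26947) = 2 + 26947 = 26949)
sqrt(C(sqrt(76 - 24), 194) + a) = sqrt(223 + 26949) = sqrt(27172) = 2*sqrt(6793)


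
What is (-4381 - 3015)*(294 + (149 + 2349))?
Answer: -20649632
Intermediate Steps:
(-4381 - 3015)*(294 + (149 + 2349)) = -7396*(294 + 2498) = -7396*2792 = -20649632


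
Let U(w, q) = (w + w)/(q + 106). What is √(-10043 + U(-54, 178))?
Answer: 2*I*√12657170/71 ≈ 100.22*I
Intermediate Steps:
U(w, q) = 2*w/(106 + q) (U(w, q) = (2*w)/(106 + q) = 2*w/(106 + q))
√(-10043 + U(-54, 178)) = √(-10043 + 2*(-54)/(106 + 178)) = √(-10043 + 2*(-54)/284) = √(-10043 + 2*(-54)*(1/284)) = √(-10043 - 27/71) = √(-713080/71) = 2*I*√12657170/71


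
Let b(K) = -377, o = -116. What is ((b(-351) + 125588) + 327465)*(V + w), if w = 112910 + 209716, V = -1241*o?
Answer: 211210473432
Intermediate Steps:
V = 143956 (V = -1241*(-116) = 143956)
w = 322626
((b(-351) + 125588) + 327465)*(V + w) = ((-377 + 125588) + 327465)*(143956 + 322626) = (125211 + 327465)*466582 = 452676*466582 = 211210473432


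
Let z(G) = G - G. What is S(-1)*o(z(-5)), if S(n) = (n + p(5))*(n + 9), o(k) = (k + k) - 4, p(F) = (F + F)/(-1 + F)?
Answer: -48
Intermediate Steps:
p(F) = 2*F/(-1 + F) (p(F) = (2*F)/(-1 + F) = 2*F/(-1 + F))
z(G) = 0
o(k) = -4 + 2*k (o(k) = 2*k - 4 = -4 + 2*k)
S(n) = (9 + n)*(5/2 + n) (S(n) = (n + 2*5/(-1 + 5))*(n + 9) = (n + 2*5/4)*(9 + n) = (n + 2*5*(¼))*(9 + n) = (n + 5/2)*(9 + n) = (5/2 + n)*(9 + n) = (9 + n)*(5/2 + n))
S(-1)*o(z(-5)) = (45/2 + (-1)² + (23/2)*(-1))*(-4 + 2*0) = (45/2 + 1 - 23/2)*(-4 + 0) = 12*(-4) = -48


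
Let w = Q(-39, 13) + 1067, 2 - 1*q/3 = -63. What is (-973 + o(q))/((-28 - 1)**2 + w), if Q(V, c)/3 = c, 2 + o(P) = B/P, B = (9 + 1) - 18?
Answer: -190133/379665 ≈ -0.50079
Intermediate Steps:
q = 195 (q = 6 - 3*(-63) = 6 + 189 = 195)
B = -8 (B = 10 - 18 = -8)
o(P) = -2 - 8/P
Q(V, c) = 3*c
w = 1106 (w = 3*13 + 1067 = 39 + 1067 = 1106)
(-973 + o(q))/((-28 - 1)**2 + w) = (-973 + (-2 - 8/195))/((-28 - 1)**2 + 1106) = (-973 + (-2 - 8*1/195))/((-29)**2 + 1106) = (-973 + (-2 - 8/195))/(841 + 1106) = (-973 - 398/195)/1947 = -190133/195*1/1947 = -190133/379665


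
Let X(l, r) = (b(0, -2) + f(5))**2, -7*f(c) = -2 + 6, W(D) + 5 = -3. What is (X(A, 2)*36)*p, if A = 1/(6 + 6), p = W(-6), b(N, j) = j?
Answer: -93312/49 ≈ -1904.3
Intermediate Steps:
W(D) = -8 (W(D) = -5 - 3 = -8)
p = -8
f(c) = -4/7 (f(c) = -(-2 + 6)/7 = -1/7*4 = -4/7)
A = 1/12 ≈ 0.083333
X(l, r) = 324/49 (X(l, r) = (-2 - 4/7)**2 = (-18/7)**2 = 324/49)
(X(A, 2)*36)*p = ((324/49)*36)*(-8) = (11664/49)*(-8) = -93312/49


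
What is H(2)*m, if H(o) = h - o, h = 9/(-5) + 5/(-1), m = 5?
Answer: -44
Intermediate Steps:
h = -34/5 (h = 9*(-⅕) + 5*(-1) = -9/5 - 5 = -34/5 ≈ -6.8000)
H(o) = -34/5 - o
H(2)*m = (-34/5 - 1*2)*5 = (-34/5 - 2)*5 = -44/5*5 = -44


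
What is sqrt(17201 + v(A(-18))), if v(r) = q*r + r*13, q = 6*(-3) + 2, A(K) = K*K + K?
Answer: sqrt(16283) ≈ 127.60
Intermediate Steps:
A(K) = K + K**2 (A(K) = K**2 + K = K + K**2)
q = -16 (q = -18 + 2 = -16)
v(r) = -3*r (v(r) = -16*r + r*13 = -16*r + 13*r = -3*r)
sqrt(17201 + v(A(-18))) = sqrt(17201 - (-54)*(1 - 18)) = sqrt(17201 - (-54)*(-17)) = sqrt(17201 - 3*306) = sqrt(17201 - 918) = sqrt(16283)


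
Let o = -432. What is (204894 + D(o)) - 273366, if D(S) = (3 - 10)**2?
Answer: -68423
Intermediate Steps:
D(S) = 49 (D(S) = (-7)**2 = 49)
(204894 + D(o)) - 273366 = (204894 + 49) - 273366 = 204943 - 273366 = -68423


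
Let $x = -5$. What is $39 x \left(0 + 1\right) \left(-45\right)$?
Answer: $8775$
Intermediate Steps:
$39 x \left(0 + 1\right) \left(-45\right) = 39 \left(- 5 \left(0 + 1\right)\right) \left(-45\right) = 39 \left(\left(-5\right) 1\right) \left(-45\right) = 39 \left(-5\right) \left(-45\right) = \left(-195\right) \left(-45\right) = 8775$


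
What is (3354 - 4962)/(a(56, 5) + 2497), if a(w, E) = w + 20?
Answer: -1608/2573 ≈ -0.62495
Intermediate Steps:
a(w, E) = 20 + w
(3354 - 4962)/(a(56, 5) + 2497) = (3354 - 4962)/((20 + 56) + 2497) = -1608/(76 + 2497) = -1608/2573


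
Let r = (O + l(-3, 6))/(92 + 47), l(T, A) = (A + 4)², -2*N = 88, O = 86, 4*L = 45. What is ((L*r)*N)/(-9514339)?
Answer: 92070/1322493121 ≈ 6.9618e-5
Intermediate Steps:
L = 45/4 (L = (¼)*45 = 45/4 ≈ 11.250)
N = -44 (N = -½*88 = -44)
l(T, A) = (4 + A)²
r = 186/139 (r = (86 + (4 + 6)²)/(92 + 47) = (86 + 10²)/139 = (86 + 100)*(1/139) = 186*(1/139) = 186/139 ≈ 1.3381)
((L*r)*N)/(-9514339) = (((45/4)*(186/139))*(-44))/(-9514339) = ((4185/278)*(-44))*(-1/9514339) = -92070/139*(-1/9514339) = 92070/1322493121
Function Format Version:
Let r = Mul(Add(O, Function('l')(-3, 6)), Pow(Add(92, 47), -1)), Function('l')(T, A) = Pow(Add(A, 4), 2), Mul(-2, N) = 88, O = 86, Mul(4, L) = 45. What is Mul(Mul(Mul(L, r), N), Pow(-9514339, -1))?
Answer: Rational(92070, 1322493121) ≈ 6.9618e-5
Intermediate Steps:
L = Rational(45, 4) (L = Mul(Rational(1, 4), 45) = Rational(45, 4) ≈ 11.250)
N = -44 (N = Mul(Rational(-1, 2), 88) = -44)
Function('l')(T, A) = Pow(Add(4, A), 2)
r = Rational(186, 139) (r = Mul(Add(86, Pow(Add(4, 6), 2)), Pow(Add(92, 47), -1)) = Mul(Add(86, Pow(10, 2)), Pow(139, -1)) = Mul(Add(86, 100), Rational(1, 139)) = Mul(186, Rational(1, 139)) = Rational(186, 139) ≈ 1.3381)
Mul(Mul(Mul(L, r), N), Pow(-9514339, -1)) = Mul(Mul(Mul(Rational(45, 4), Rational(186, 139)), -44), Pow(-9514339, -1)) = Mul(Mul(Rational(4185, 278), -44), Rational(-1, 9514339)) = Mul(Rational(-92070, 139), Rational(-1, 9514339)) = Rational(92070, 1322493121)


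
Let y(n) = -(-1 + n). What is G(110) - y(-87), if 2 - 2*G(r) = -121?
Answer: -53/2 ≈ -26.500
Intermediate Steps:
G(r) = 123/2 (G(r) = 1 - ½*(-121) = 1 + 121/2 = 123/2)
y(n) = 1 - n
G(110) - y(-87) = 123/2 - (1 - 1*(-87)) = 123/2 - (1 + 87) = 123/2 - 1*88 = 123/2 - 88 = -53/2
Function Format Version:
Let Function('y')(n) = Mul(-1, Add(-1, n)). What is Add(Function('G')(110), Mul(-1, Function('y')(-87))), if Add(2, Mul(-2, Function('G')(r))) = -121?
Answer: Rational(-53, 2) ≈ -26.500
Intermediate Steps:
Function('G')(r) = Rational(123, 2) (Function('G')(r) = Add(1, Mul(Rational(-1, 2), -121)) = Add(1, Rational(121, 2)) = Rational(123, 2))
Function('y')(n) = Add(1, Mul(-1, n))
Add(Function('G')(110), Mul(-1, Function('y')(-87))) = Add(Rational(123, 2), Mul(-1, Add(1, Mul(-1, -87)))) = Add(Rational(123, 2), Mul(-1, Add(1, 87))) = Add(Rational(123, 2), Mul(-1, 88)) = Add(Rational(123, 2), -88) = Rational(-53, 2)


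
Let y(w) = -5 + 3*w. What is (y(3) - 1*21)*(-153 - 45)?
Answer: 3366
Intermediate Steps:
(y(3) - 1*21)*(-153 - 45) = ((-5 + 3*3) - 1*21)*(-153 - 45) = ((-5 + 9) - 21)*(-198) = (4 - 21)*(-198) = -17*(-198) = 3366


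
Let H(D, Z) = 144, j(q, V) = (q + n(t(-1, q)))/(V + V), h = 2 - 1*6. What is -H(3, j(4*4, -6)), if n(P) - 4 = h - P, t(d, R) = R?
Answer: -144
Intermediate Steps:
h = -4 (h = 2 - 6 = -4)
n(P) = -P (n(P) = 4 + (-4 - P) = -P)
j(q, V) = 0 (j(q, V) = (q - q)/(V + V) = 0/((2*V)) = 0*(1/(2*V)) = 0)
-H(3, j(4*4, -6)) = -1*144 = -144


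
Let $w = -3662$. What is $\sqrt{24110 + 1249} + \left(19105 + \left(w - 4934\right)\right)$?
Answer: $10509 + \sqrt{25359} \approx 10668.0$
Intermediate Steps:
$\sqrt{24110 + 1249} + \left(19105 + \left(w - 4934\right)\right) = \sqrt{24110 + 1249} + \left(19105 - 8596\right) = \sqrt{25359} + \left(19105 - 8596\right) = \sqrt{25359} + 10509 = 10509 + \sqrt{25359}$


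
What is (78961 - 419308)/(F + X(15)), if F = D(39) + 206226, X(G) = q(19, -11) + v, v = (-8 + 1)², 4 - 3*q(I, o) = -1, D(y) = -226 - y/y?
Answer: -145863/88307 ≈ -1.6518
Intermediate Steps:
D(y) = -227 (D(y) = -226 - 1*1 = -226 - 1 = -227)
q(I, o) = 5/3 (q(I, o) = 4/3 - ⅓*(-1) = 4/3 + ⅓ = 5/3)
v = 49 (v = (-7)² = 49)
X(G) = 152/3 (X(G) = 5/3 + 49 = 152/3)
F = 205999 (F = -227 + 206226 = 205999)
(78961 - 419308)/(F + X(15)) = (78961 - 419308)/(205999 + 152/3) = -340347/618149/3 = -340347*3/618149 = -145863/88307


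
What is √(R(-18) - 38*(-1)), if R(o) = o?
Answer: 2*√5 ≈ 4.4721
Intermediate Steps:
√(R(-18) - 38*(-1)) = √(-18 - 38*(-1)) = √(-18 + 38) = √20 = 2*√5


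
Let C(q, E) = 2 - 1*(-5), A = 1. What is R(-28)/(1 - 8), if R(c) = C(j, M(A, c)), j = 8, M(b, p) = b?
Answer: -1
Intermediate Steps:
C(q, E) = 7 (C(q, E) = 2 + 5 = 7)
R(c) = 7
R(-28)/(1 - 8) = 7/(1 - 8) = 7/(-7) = 7*(-⅐) = -1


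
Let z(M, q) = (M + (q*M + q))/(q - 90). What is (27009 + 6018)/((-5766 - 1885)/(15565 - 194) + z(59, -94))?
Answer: 93409075128/84377767 ≈ 1107.0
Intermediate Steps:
z(M, q) = (M + q + M*q)/(-90 + q) (z(M, q) = (M + (M*q + q))/(-90 + q) = (M + (q + M*q))/(-90 + q) = (M + q + M*q)/(-90 + q))
(27009 + 6018)/((-5766 - 1885)/(15565 - 194) + z(59, -94)) = (27009 + 6018)/((-5766 - 1885)/(15565 - 194) + (59 - 94 + 59*(-94))/(-90 - 94)) = 33027/(-7651/15371 + (59 - 94 - 5546)/(-184)) = 33027/(-7651*1/15371 - 1/184*(-5581)) = 33027/(-7651/15371 + 5581/184) = 33027/(84377767/2828264) = 33027*(2828264/84377767) = 93409075128/84377767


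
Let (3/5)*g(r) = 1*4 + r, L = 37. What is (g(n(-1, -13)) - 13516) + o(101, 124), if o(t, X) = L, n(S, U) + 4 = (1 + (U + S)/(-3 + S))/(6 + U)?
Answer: -188721/14 ≈ -13480.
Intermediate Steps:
n(S, U) = -4 + (1 + (S + U)/(-3 + S))/(6 + U) (n(S, U) = -4 + (1 + (U + S)/(-3 + S))/(6 + U) = -4 + (1 + (S + U)/(-3 + S))/(6 + U))
g(r) = 20/3 + 5*r/3 (g(r) = 5*(1*4 + r)/3 = 5*(4 + r)/3 = 20/3 + 5*r/3)
o(t, X) = 37
(g(n(-1, -13)) - 13516) + o(101, 124) = ((20/3 + 5*((69 - 22*(-1) + 13*(-13) - 4*(-1)*(-13))/(-18 - 3*(-13) + 6*(-1) - 1*(-13)))/3) - 13516) + 37 = ((20/3 + 5*((69 + 22 - 169 - 52)/(-18 + 39 - 6 + 13))/3) - 13516) + 37 = ((20/3 + 5*(-130/28)/3) - 13516) + 37 = ((20/3 + 5*((1/28)*(-130))/3) - 13516) + 37 = ((20/3 + (5/3)*(-65/14)) - 13516) + 37 = ((20/3 - 325/42) - 13516) + 37 = (-15/14 - 13516) + 37 = -189239/14 + 37 = -188721/14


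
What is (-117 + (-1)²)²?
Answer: 13456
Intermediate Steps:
(-117 + (-1)²)² = (-117 + 1)² = (-116)² = 13456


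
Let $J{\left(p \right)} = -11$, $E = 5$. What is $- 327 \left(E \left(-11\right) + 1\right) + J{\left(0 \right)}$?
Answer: $17647$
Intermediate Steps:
$- 327 \left(E \left(-11\right) + 1\right) + J{\left(0 \right)} = - 327 \left(5 \left(-11\right) + 1\right) - 11 = - 327 \left(-55 + 1\right) - 11 = \left(-327\right) \left(-54\right) - 11 = 17658 - 11 = 17647$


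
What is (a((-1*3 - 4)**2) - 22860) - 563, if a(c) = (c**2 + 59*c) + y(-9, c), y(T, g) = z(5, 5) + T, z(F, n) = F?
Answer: -18135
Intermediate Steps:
y(T, g) = 5 + T
a(c) = -4 + c**2 + 59*c (a(c) = (c**2 + 59*c) + (5 - 9) = (c**2 + 59*c) - 4 = -4 + c**2 + 59*c)
(a((-1*3 - 4)**2) - 22860) - 563 = ((-4 + ((-1*3 - 4)**2)**2 + 59*(-1*3 - 4)**2) - 22860) - 563 = ((-4 + ((-3 - 4)**2)**2 + 59*(-3 - 4)**2) - 22860) - 563 = ((-4 + ((-7)**2)**2 + 59*(-7)**2) - 22860) - 563 = ((-4 + 49**2 + 59*49) - 22860) - 563 = ((-4 + 2401 + 2891) - 22860) - 563 = (5288 - 22860) - 563 = -17572 - 563 = -18135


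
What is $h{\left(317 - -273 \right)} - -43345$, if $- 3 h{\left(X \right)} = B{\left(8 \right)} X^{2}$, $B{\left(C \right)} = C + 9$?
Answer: $- \frac{5787665}{3} \approx -1.9292 \cdot 10^{6}$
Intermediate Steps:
$B{\left(C \right)} = 9 + C$
$h{\left(X \right)} = - \frac{17 X^{2}}{3}$ ($h{\left(X \right)} = - \frac{\left(9 + 8\right) X^{2}}{3} = - \frac{17 X^{2}}{3}$)
$h{\left(317 - -273 \right)} - -43345 = - \frac{17 \left(317 - -273\right)^{2}}{3} - -43345 = - \frac{17 \left(317 + 273\right)^{2}}{3} + 43345 = - \frac{17 \cdot 590^{2}}{3} + 43345 = \left(- \frac{17}{3}\right) 348100 + 43345 = - \frac{5917700}{3} + 43345 = - \frac{5787665}{3}$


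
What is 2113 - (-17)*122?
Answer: 4187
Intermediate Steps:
2113 - (-17)*122 = 2113 - 1*(-2074) = 2113 + 2074 = 4187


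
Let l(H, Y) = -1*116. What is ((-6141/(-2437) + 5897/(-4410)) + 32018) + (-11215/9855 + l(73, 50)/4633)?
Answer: 349136296556530237/10904368855590 ≈ 32018.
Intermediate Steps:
l(H, Y) = -116
((-6141/(-2437) + 5897/(-4410)) + 32018) + (-11215/9855 + l(73, 50)/4633) = ((-6141/(-2437) + 5897/(-4410)) + 32018) + (-11215/9855 - 116/4633) = ((-6141*(-1/2437) + 5897*(-1/4410)) + 32018) + (-11215*1/9855 - 116*1/4633) = ((6141/2437 - 5897/4410) + 32018) + (-2243/1971 - 116/4633) = (12710821/10747170 + 32018) - 10620455/9131643 = 344115599881/10747170 - 10620455/9131643 = 349136296556530237/10904368855590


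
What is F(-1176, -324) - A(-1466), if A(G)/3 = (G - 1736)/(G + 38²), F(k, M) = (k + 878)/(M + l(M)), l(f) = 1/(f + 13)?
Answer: -482954837/1108415 ≈ -435.72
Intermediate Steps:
l(f) = 1/(13 + f)
F(k, M) = (878 + k)/(M + 1/(13 + M)) (F(k, M) = (k + 878)/(M + 1/(13 + M)) = (878 + k)/(M + 1/(13 + M)))
A(G) = 3*(-1736 + G)/(1444 + G) (A(G) = 3*((G - 1736)/(G + 38²)) = 3*((-1736 + G)/(G + 1444)) = 3*((-1736 + G)/(1444 + G)) = 3*(-1736 + G)/(1444 + G))
F(-1176, -324) - A(-1466) = (13 - 324)*(878 - 1176)/(1 - 324*(13 - 324)) - 3*(-1736 - 1466)/(1444 - 1466) = -311*(-298)/(1 - 324*(-311)) - 3*(-3202)/(-22) = -311*(-298)/(1 + 100764) - 3*(-1)*(-3202)/22 = -311*(-298)/100765 - 1*4803/11 = (1/100765)*(-311)*(-298) - 4803/11 = 92678/100765 - 4803/11 = -482954837/1108415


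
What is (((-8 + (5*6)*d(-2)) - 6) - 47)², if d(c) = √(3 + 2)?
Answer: 8221 - 3660*√5 ≈ 36.991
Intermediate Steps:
d(c) = √5
(((-8 + (5*6)*d(-2)) - 6) - 47)² = (((-8 + (5*6)*√5) - 6) - 47)² = (((-8 + 30*√5) - 6) - 47)² = ((-14 + 30*√5) - 47)² = (-61 + 30*√5)²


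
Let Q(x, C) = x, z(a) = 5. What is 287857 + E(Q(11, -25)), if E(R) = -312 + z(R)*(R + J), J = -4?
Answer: 287580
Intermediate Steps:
E(R) = -332 + 5*R (E(R) = -312 + 5*(R - 4) = -312 + 5*(-4 + R) = -312 + (-20 + 5*R) = -332 + 5*R)
287857 + E(Q(11, -25)) = 287857 + (-332 + 5*11) = 287857 + (-332 + 55) = 287857 - 277 = 287580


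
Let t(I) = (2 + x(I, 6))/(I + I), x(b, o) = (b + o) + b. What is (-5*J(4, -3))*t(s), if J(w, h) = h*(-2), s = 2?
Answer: -90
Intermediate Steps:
x(b, o) = o + 2*b
t(I) = (8 + 2*I)/(2*I) (t(I) = (2 + (6 + 2*I))/(I + I) = (8 + 2*I)/((2*I)) = (8 + 2*I)*(1/(2*I)) = (8 + 2*I)/(2*I))
J(w, h) = -2*h
(-5*J(4, -3))*t(s) = (-(-10)*(-3))*((4 + 2)/2) = (-5*6)*((1/2)*6) = -30*3 = -90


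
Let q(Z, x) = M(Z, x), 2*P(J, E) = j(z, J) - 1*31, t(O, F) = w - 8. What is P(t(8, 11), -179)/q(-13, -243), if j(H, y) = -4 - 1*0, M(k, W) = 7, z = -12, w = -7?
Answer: -5/2 ≈ -2.5000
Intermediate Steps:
j(H, y) = -4 (j(H, y) = -4 + 0 = -4)
t(O, F) = -15 (t(O, F) = -7 - 8 = -15)
P(J, E) = -35/2 (P(J, E) = (-4 - 1*31)/2 = (-4 - 31)/2 = (½)*(-35) = -35/2)
q(Z, x) = 7
P(t(8, 11), -179)/q(-13, -243) = -35/2/7 = -35/2*⅐ = -5/2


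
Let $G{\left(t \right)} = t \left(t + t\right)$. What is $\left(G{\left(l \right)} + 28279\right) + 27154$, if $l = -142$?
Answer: $95761$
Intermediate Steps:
$G{\left(t \right)} = 2 t^{2}$ ($G{\left(t \right)} = t 2 t = 2 t^{2}$)
$\left(G{\left(l \right)} + 28279\right) + 27154 = \left(2 \left(-142\right)^{2} + 28279\right) + 27154 = \left(2 \cdot 20164 + 28279\right) + 27154 = \left(40328 + 28279\right) + 27154 = 68607 + 27154 = 95761$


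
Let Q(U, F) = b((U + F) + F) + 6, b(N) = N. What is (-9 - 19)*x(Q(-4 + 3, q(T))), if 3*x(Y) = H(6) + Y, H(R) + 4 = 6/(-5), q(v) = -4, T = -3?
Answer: 1148/15 ≈ 76.533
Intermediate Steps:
H(R) = -26/5 (H(R) = -4 + 6/(-5) = -4 + 6*(-⅕) = -4 - 6/5 = -26/5)
Q(U, F) = 6 + U + 2*F (Q(U, F) = ((U + F) + F) + 6 = ((F + U) + F) + 6 = (U + 2*F) + 6 = 6 + U + 2*F)
x(Y) = -26/15 + Y/3 (x(Y) = (-26/5 + Y)/3 = -26/15 + Y/3)
(-9 - 19)*x(Q(-4 + 3, q(T))) = (-9 - 19)*(-26/15 + (6 + (-4 + 3) + 2*(-4))/3) = -28*(-26/15 + (6 - 1 - 8)/3) = -28*(-26/15 + (⅓)*(-3)) = -28*(-26/15 - 1) = -28*(-41/15) = 1148/15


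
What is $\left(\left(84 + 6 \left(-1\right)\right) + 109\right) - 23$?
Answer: $164$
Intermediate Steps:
$\left(\left(84 + 6 \left(-1\right)\right) + 109\right) - 23 = \left(\left(84 - 6\right) + 109\right) - 23 = \left(78 + 109\right) - 23 = 187 - 23 = 164$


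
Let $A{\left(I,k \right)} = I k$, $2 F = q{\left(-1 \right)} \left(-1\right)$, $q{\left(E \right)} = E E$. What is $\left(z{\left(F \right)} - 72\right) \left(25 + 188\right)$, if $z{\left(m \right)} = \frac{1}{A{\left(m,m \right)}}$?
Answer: $-14484$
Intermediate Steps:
$q{\left(E \right)} = E^{2}$
$F = - \frac{1}{2}$ ($F = \frac{\left(-1\right)^{2} \left(-1\right)}{2} = \frac{1 \left(-1\right)}{2} = \frac{1}{2} \left(-1\right) = - \frac{1}{2} \approx -0.5$)
$z{\left(m \right)} = \frac{1}{m^{2}}$ ($z{\left(m \right)} = \frac{1}{m m} = \frac{1}{m^{2}}$)
$\left(z{\left(F \right)} - 72\right) \left(25 + 188\right) = \left(\frac{1}{\frac{1}{4}} - 72\right) \left(25 + 188\right) = \left(4 - 72\right) 213 = \left(-68\right) 213 = -14484$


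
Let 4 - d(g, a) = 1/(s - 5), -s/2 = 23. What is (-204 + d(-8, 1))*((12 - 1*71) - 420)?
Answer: 4885321/51 ≈ 95791.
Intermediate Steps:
s = -46 (s = -2*23 = -46)
d(g, a) = 205/51 (d(g, a) = 4 - 1/(-46 - 5) = 4 - 1/(-51) = 4 - 1*(-1/51) = 4 + 1/51 = 205/51)
(-204 + d(-8, 1))*((12 - 1*71) - 420) = (-204 + 205/51)*((12 - 1*71) - 420) = -10199*((12 - 71) - 420)/51 = -10199*(-59 - 420)/51 = -10199/51*(-479) = 4885321/51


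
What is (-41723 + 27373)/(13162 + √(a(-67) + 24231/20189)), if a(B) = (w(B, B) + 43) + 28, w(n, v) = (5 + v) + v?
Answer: -3813191318300/3497508054847 + 14350*I*√23151352159/3497508054847 ≈ -1.0903 + 0.00062428*I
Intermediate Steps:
w(n, v) = 5 + 2*v
a(B) = 76 + 2*B (a(B) = ((5 + 2*B) + 43) + 28 = (48 + 2*B) + 28 = 76 + 2*B)
(-41723 + 27373)/(13162 + √(a(-67) + 24231/20189)) = (-41723 + 27373)/(13162 + √((76 + 2*(-67)) + 24231/20189)) = -14350/(13162 + √((76 - 134) + 24231*(1/20189))) = -14350/(13162 + √(-58 + 24231/20189)) = -14350/(13162 + √(-1146731/20189)) = -14350/(13162 + I*√23151352159/20189)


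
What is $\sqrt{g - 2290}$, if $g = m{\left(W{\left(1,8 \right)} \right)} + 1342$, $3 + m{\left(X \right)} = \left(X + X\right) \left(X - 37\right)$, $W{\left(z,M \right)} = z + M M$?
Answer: $\sqrt{2689} \approx 51.856$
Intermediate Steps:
$W{\left(z,M \right)} = z + M^{2}$
$m{\left(X \right)} = -3 + 2 X \left(-37 + X\right)$ ($m{\left(X \right)} = -3 + \left(X + X\right) \left(X - 37\right) = -3 + 2 X \left(-37 + X\right)$)
$g = 4979$ ($g = \left(-3 - 74 \left(1 + 8^{2}\right) + 2 \left(1 + 8^{2}\right)^{2}\right) + 1342 = \left(-3 - 74 \left(1 + 64\right) + 2 \left(1 + 64\right)^{2}\right) + 1342 = \left(-3 - 4810 + 2 \cdot 65^{2}\right) + 1342 = \left(-3 - 4810 + 2 \cdot 4225\right) + 1342 = \left(-3 - 4810 + 8450\right) + 1342 = 3637 + 1342 = 4979$)
$\sqrt{g - 2290} = \sqrt{4979 - 2290} = \sqrt{2689}$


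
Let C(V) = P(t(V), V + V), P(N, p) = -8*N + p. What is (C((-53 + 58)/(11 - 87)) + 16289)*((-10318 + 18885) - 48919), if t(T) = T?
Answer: -12488883472/19 ≈ -6.5731e+8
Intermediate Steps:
P(N, p) = p - 8*N
C(V) = -6*V (C(V) = (V + V) - 8*V = 2*V - 8*V = -6*V)
(C((-53 + 58)/(11 - 87)) + 16289)*((-10318 + 18885) - 48919) = (-6*(-53 + 58)/(11 - 87) + 16289)*((-10318 + 18885) - 48919) = (-30/(-76) + 16289)*(8567 - 48919) = (-30*(-1)/76 + 16289)*(-40352) = (-6*(-5/76) + 16289)*(-40352) = (15/38 + 16289)*(-40352) = (618997/38)*(-40352) = -12488883472/19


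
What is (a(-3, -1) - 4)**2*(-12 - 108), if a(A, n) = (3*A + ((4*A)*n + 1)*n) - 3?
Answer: -100920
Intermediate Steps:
a(A, n) = -3 + 3*A + n*(1 + 4*A*n) (a(A, n) = (3*A + (4*A*n + 1)*n) - 3 = (3*A + (1 + 4*A*n)*n) - 3 = (3*A + n*(1 + 4*A*n)) - 3 = -3 + 3*A + n*(1 + 4*A*n))
(a(-3, -1) - 4)**2*(-12 - 108) = ((-3 - 1 + 3*(-3) + 4*(-3)*(-1)**2) - 4)**2*(-12 - 108) = ((-3 - 1 - 9 + 4*(-3)*1) - 4)**2*(-120) = ((-3 - 1 - 9 - 12) - 4)**2*(-120) = (-25 - 4)**2*(-120) = (-29)**2*(-120) = 841*(-120) = -100920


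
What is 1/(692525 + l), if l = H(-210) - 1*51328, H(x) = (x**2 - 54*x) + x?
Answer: 1/696427 ≈ 1.4359e-6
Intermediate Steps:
H(x) = x**2 - 53*x
l = 3902 (l = -210*(-53 - 210) - 1*51328 = -210*(-263) - 51328 = 55230 - 51328 = 3902)
1/(692525 + l) = 1/(692525 + 3902) = 1/696427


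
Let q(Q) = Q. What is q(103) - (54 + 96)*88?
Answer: -13097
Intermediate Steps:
q(103) - (54 + 96)*88 = 103 - (54 + 96)*88 = 103 - 150*88 = 103 - 1*13200 = 103 - 13200 = -13097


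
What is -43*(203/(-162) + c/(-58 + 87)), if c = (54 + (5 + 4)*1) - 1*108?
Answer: 566611/4698 ≈ 120.61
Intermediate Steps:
c = -45 (c = (54 + 9*1) - 108 = (54 + 9) - 108 = 63 - 108 = -45)
-43*(203/(-162) + c/(-58 + 87)) = -43*(203/(-162) - 45/(-58 + 87)) = -43*(203*(-1/162) - 45/29) = -43*(-203/162 - 45*1/29) = -43*(-203/162 - 45/29) = -43*(-13177/4698) = 566611/4698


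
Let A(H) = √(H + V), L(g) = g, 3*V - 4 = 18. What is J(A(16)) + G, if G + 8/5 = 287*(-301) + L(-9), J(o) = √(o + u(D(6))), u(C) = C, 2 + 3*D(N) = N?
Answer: -431988/5 + √(12 + 3*√210)/3 ≈ -86395.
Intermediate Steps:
V = 22/3 (V = 4/3 + (⅓)*18 = 4/3 + 6 = 22/3 ≈ 7.3333)
D(N) = -⅔ + N/3
A(H) = √(22/3 + H) (A(H) = √(H + 22/3) = √(22/3 + H))
J(o) = √(4/3 + o) (J(o) = √(o + (-⅔ + (⅓)*6)) = √(o + (-⅔ + 2)) = √(o + 4/3) = √(4/3 + o))
G = -431988/5 (G = -8/5 + (287*(-301) - 9) = -8/5 + (-86387 - 9) = -8/5 - 86396 = -431988/5 ≈ -86398.)
J(A(16)) + G = √(12 + 9*(√(66 + 9*16)/3))/3 - 431988/5 = √(12 + 9*(√(66 + 144)/3))/3 - 431988/5 = √(12 + 9*(√210/3))/3 - 431988/5 = √(12 + 3*√210)/3 - 431988/5 = -431988/5 + √(12 + 3*√210)/3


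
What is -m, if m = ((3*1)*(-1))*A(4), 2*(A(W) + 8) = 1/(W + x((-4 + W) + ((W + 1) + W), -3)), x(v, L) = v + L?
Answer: -477/20 ≈ -23.850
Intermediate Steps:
x(v, L) = L + v
A(W) = -8 + 1/(2*(-6 + 4*W)) (A(W) = -8 + 1/(2*(W + (-3 + ((-4 + W) + ((W + 1) + W))))) = -8 + 1/(2*(W + (-3 + ((-4 + W) + ((1 + W) + W))))) = -8 + 1/(2*(W + (-3 + ((-4 + W) + (1 + 2*W))))) = -8 + 1/(2*(W + (-3 + (-3 + 3*W)))) = -8 + 1/(2*(W + (-6 + 3*W))) = -8 + 1/(2*(-6 + 4*W)))
m = 477/20 (m = ((3*1)*(-1))*((97 - 64*4)/(4*(-3 + 2*4))) = (3*(-1))*((97 - 256)/(4*(-3 + 8))) = -3*(-159)/(4*5) = -3*(-159/20) = 477/20 ≈ 23.850)
-m = -1*477/20 = -477/20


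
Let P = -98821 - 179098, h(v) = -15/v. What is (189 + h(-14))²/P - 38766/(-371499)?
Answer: -172962903865/6745446531292 ≈ -0.025641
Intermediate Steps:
P = -277919
(189 + h(-14))²/P - 38766/(-371499) = (189 - 15/(-14))²/(-277919) - 38766/(-371499) = (189 - 15*(-1/14))²*(-1/277919) - 38766*(-1/371499) = (189 + 15/14)²*(-1/277919) + 12922/123833 = (2661/14)²*(-1/277919) + 12922/123833 = (7080921/196)*(-1/277919) + 12922/123833 = -7080921/54472124 + 12922/123833 = -172962903865/6745446531292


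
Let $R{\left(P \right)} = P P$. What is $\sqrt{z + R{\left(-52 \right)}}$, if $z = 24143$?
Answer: $3 \sqrt{2983} \approx 163.85$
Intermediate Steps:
$R{\left(P \right)} = P^{2}$
$\sqrt{z + R{\left(-52 \right)}} = \sqrt{24143 + \left(-52\right)^{2}} = \sqrt{24143 + 2704} = \sqrt{26847} = 3 \sqrt{2983}$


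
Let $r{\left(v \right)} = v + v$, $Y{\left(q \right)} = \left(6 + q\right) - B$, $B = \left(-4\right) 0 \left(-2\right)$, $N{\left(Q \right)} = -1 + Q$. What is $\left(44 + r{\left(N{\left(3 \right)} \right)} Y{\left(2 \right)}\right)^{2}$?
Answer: $5776$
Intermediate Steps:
$B = 0$ ($B = 0 \left(-2\right) = 0$)
$Y{\left(q \right)} = 6 + q$ ($Y{\left(q \right)} = \left(6 + q\right) - 0 = \left(6 + q\right) + 0 = 6 + q$)
$r{\left(v \right)} = 2 v$
$\left(44 + r{\left(N{\left(3 \right)} \right)} Y{\left(2 \right)}\right)^{2} = \left(44 + 2 \left(-1 + 3\right) \left(6 + 2\right)\right)^{2} = \left(44 + 2 \cdot 2 \cdot 8\right)^{2} = \left(44 + 4 \cdot 8\right)^{2} = \left(44 + 32\right)^{2} = 76^{2} = 5776$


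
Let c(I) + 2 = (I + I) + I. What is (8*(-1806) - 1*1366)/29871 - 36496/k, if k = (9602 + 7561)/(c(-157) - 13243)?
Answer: 1661391995086/56963997 ≈ 29166.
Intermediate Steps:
c(I) = -2 + 3*I (c(I) = -2 + ((I + I) + I) = -2 + (2*I + I) = -2 + 3*I)
k = -1907/1524 (k = (9602 + 7561)/((-2 + 3*(-157)) - 13243) = 17163/((-2 - 471) - 13243) = 17163/(-473 - 13243) = 17163/(-13716) = 17163*(-1/13716) = -1907/1524 ≈ -1.2513)
(8*(-1806) - 1*1366)/29871 - 36496/k = (8*(-1806) - 1*1366)/29871 - 36496/(-1907/1524) = (-14448 - 1366)*(1/29871) - 36496*(-1524/1907) = -15814*1/29871 + 55619904/1907 = -15814/29871 + 55619904/1907 = 1661391995086/56963997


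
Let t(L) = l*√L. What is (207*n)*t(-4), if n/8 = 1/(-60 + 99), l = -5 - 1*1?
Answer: -6624*I/13 ≈ -509.54*I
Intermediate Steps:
l = -6 (l = -5 - 1 = -6)
t(L) = -6*√L
n = 8/39 (n = 8/(-60 + 99) = 8/39 ≈ 0.20513)
(207*n)*t(-4) = (207*(8/39))*(-12*I) = 552*(-12*I)/13 = -6624*I/13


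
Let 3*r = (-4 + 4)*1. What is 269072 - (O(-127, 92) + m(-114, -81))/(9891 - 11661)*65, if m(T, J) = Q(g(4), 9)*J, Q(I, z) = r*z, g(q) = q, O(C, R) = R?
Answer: 47626342/177 ≈ 2.6908e+5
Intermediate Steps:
r = 0 (r = ((-4 + 4)*1)/3 = (0*1)/3 = (⅓)*0 = 0)
Q(I, z) = 0 (Q(I, z) = 0*z = 0)
m(T, J) = 0 (m(T, J) = 0*J = 0)
269072 - (O(-127, 92) + m(-114, -81))/(9891 - 11661)*65 = 269072 - (92 + 0)/(9891 - 11661)*65 = 269072 - 92/(-1770)*65 = 269072 - 92*(-1/1770)*65 = 269072 - (-46)*65/885 = 269072 - 1*(-598/177) = 269072 + 598/177 = 47626342/177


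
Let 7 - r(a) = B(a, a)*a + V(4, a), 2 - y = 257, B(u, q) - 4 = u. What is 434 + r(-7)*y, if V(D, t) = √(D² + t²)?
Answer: 4004 + 255*√65 ≈ 6059.9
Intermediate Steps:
B(u, q) = 4 + u
y = -255 (y = 2 - 1*257 = 2 - 257 = -255)
r(a) = 7 - √(16 + a²) - a*(4 + a) (r(a) = 7 - ((4 + a)*a + √(4² + a²)) = 7 - (a*(4 + a) + √(16 + a²)) = 7 - (√(16 + a²) + a*(4 + a)) = 7 + (-√(16 + a²) - a*(4 + a)) = 7 - √(16 + a²) - a*(4 + a))
434 + r(-7)*y = 434 + (7 - √(16 + (-7)²) - 1*(-7)*(4 - 7))*(-255) = 434 + (7 - √(16 + 49) - 1*(-7)*(-3))*(-255) = 434 + (7 - √65 - 21)*(-255) = 434 + (-14 - √65)*(-255) = 434 + (3570 + 255*√65) = 4004 + 255*√65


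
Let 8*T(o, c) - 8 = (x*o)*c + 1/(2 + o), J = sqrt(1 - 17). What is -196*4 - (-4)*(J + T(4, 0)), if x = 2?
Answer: -9359/12 + 16*I ≈ -779.92 + 16.0*I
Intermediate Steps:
J = 4*I (J = sqrt(-16) = 4*I ≈ 4.0*I)
T(o, c) = 1 + 1/(8*(2 + o)) + c*o/4 (T(o, c) = 1 + ((2*o)*c + 1/(2 + o))/8 = 1 + (2*c*o + 1/(2 + o))/8 = 1 + (1/(2 + o) + 2*c*o)/8 = 1 + (1/(8*(2 + o)) + c*o/4) = 1 + 1/(8*(2 + o)) + c*o/4)
-196*4 - (-4)*(J + T(4, 0)) = -196*4 - (-4)*(4*I + (17/8 + 4 + (1/2)*0*4 + (1/4)*0*4**2)/(2 + 4)) = -784 - (-4)*(4*I + (17/8 + 4 + 0 + (1/4)*0*16)/6) = -784 - (-4)*(4*I + (17/8 + 4 + 0 + 0)/6) = -784 - (-4)*(4*I + (1/6)*(49/8)) = -784 - (-4)*(4*I + 49/48) = -784 - (-4)*(49/48 + 4*I) = -784 - (-49/12 - 16*I) = -784 + (49/12 + 16*I) = -9359/12 + 16*I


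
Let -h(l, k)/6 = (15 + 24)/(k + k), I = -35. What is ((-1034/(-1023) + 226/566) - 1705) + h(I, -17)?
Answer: -759146005/447423 ≈ -1696.7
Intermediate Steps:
h(l, k) = -117/k (h(l, k) = -6*(15 + 24)/(k + k) = -234/(2*k) = -234*1/(2*k) = -117/k)
((-1034/(-1023) + 226/566) - 1705) + h(I, -17) = ((-1034/(-1023) + 226/566) - 1705) - 117/(-17) = ((-1034*(-1/1023) + 226*(1/566)) - 1705) - 117*(-1/17) = ((94/93 + 113/283) - 1705) + 117/17 = (37111/26319 - 1705) + 117/17 = -44836784/26319 + 117/17 = -759146005/447423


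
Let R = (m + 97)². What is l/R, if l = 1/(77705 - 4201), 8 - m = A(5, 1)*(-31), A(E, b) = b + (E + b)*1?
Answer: 1/7621188736 ≈ 1.3121e-10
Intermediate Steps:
A(E, b) = E + 2*b (A(E, b) = b + (E + b) = E + 2*b)
m = 225 (m = 8 - (5 + 2*1)*(-31) = 8 - (5 + 2)*(-31) = 8 - 7*(-31) = 8 - 1*(-217) = 8 + 217 = 225)
l = 1/73504 ≈ 1.3605e-5
R = 103684 (R = (225 + 97)² = 322² = 103684)
l/R = (1/73504)/103684 = (1/73504)*(1/103684) = 1/7621188736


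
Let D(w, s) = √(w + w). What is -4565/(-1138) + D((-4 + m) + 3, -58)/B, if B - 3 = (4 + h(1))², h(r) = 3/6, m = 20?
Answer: 4565/1138 + 4*√38/93 ≈ 4.2766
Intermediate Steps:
h(r) = ½ (h(r) = 3*(⅙) = ½)
D(w, s) = √2*√w (D(w, s) = √(2*w) = √2*√w)
B = 93/4 (B = 3 + (4 + ½)² = 3 + (9/2)² = 3 + 81/4 = 93/4 ≈ 23.250)
-4565/(-1138) + D((-4 + m) + 3, -58)/B = -4565/(-1138) + (√2*√((-4 + 20) + 3))/(93/4) = -4565*(-1/1138) + (√2*√(16 + 3))*(4/93) = 4565/1138 + (√2*√19)*(4/93) = 4565/1138 + √38*(4/93) = 4565/1138 + 4*√38/93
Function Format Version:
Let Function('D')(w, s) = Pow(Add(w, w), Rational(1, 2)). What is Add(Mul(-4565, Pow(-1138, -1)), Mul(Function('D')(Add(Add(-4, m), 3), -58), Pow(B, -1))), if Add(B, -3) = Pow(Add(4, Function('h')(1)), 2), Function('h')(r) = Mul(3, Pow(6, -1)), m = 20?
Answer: Add(Rational(4565, 1138), Mul(Rational(4, 93), Pow(38, Rational(1, 2)))) ≈ 4.2766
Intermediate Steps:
Function('h')(r) = Rational(1, 2) (Function('h')(r) = Mul(3, Rational(1, 6)) = Rational(1, 2))
Function('D')(w, s) = Mul(Pow(2, Rational(1, 2)), Pow(w, Rational(1, 2))) (Function('D')(w, s) = Pow(Mul(2, w), Rational(1, 2)) = Mul(Pow(2, Rational(1, 2)), Pow(w, Rational(1, 2))))
B = Rational(93, 4) (B = Add(3, Pow(Add(4, Rational(1, 2)), 2)) = Add(3, Pow(Rational(9, 2), 2)) = Add(3, Rational(81, 4)) = Rational(93, 4) ≈ 23.250)
Add(Mul(-4565, Pow(-1138, -1)), Mul(Function('D')(Add(Add(-4, m), 3), -58), Pow(B, -1))) = Add(Mul(-4565, Pow(-1138, -1)), Mul(Mul(Pow(2, Rational(1, 2)), Pow(Add(Add(-4, 20), 3), Rational(1, 2))), Pow(Rational(93, 4), -1))) = Add(Mul(-4565, Rational(-1, 1138)), Mul(Mul(Pow(2, Rational(1, 2)), Pow(Add(16, 3), Rational(1, 2))), Rational(4, 93))) = Add(Rational(4565, 1138), Mul(Mul(Pow(2, Rational(1, 2)), Pow(19, Rational(1, 2))), Rational(4, 93))) = Add(Rational(4565, 1138), Mul(Pow(38, Rational(1, 2)), Rational(4, 93))) = Add(Rational(4565, 1138), Mul(Rational(4, 93), Pow(38, Rational(1, 2))))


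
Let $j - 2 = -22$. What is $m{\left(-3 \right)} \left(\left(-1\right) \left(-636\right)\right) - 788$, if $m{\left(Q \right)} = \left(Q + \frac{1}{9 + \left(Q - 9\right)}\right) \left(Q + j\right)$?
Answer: $47972$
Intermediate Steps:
$j = -20$ ($j = 2 - 22 = -20$)
$m{\left(Q \right)} = \left(-20 + Q\right) \left(Q + \frac{1}{Q}\right)$ ($m{\left(Q \right)} = \left(Q + \frac{1}{9 + \left(Q - 9\right)}\right) \left(Q - 20\right) = \left(Q + \frac{1}{9 + \left(-9 + Q\right)}\right) \left(-20 + Q\right) = \left(Q + \frac{1}{Q}\right) \left(-20 + Q\right) = \left(-20 + Q\right) \left(Q + \frac{1}{Q}\right)$)
$m{\left(-3 \right)} \left(\left(-1\right) \left(-636\right)\right) - 788 = \left(1 + \left(-3\right)^{2} - -60 - \frac{20}{-3}\right) \left(\left(-1\right) \left(-636\right)\right) - 788 = \left(1 + 9 + 60 - - \frac{20}{3}\right) 636 - 788 = \left(1 + 9 + 60 + \frac{20}{3}\right) 636 - 788 = \frac{230}{3} \cdot 636 - 788 = 48760 - 788 = 47972$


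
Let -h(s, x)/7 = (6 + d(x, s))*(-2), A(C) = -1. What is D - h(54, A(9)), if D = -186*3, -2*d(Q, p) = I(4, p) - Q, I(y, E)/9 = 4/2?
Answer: -509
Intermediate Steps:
I(y, E) = 18 (I(y, E) = 9*(4/2) = 9*(4*(½)) = 9*2 = 18)
d(Q, p) = -9 + Q/2 (d(Q, p) = -(18 - Q)/2 = -9 + Q/2)
D = -558
h(s, x) = -42 + 7*x (h(s, x) = -7*(6 + (-9 + x/2))*(-2) = -7*(-3 + x/2)*(-2) = -7*(6 - x) = -42 + 7*x)
D - h(54, A(9)) = -558 - (-42 + 7*(-1)) = -558 - (-42 - 7) = -558 - 1*(-49) = -558 + 49 = -509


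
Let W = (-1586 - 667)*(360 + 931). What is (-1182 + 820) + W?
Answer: -2908985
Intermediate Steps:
W = -2908623 (W = -2253*1291 = -2908623)
(-1182 + 820) + W = (-1182 + 820) - 2908623 = -362 - 2908623 = -2908985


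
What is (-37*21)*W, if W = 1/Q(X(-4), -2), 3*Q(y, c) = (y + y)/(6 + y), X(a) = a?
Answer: 2331/4 ≈ 582.75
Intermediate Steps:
Q(y, c) = 2*y/(3*(6 + y)) (Q(y, c) = ((y + y)/(6 + y))/3 = ((2*y)/(6 + y))/3 = (2*y/(6 + y))/3 = 2*y/(3*(6 + y)))
W = -¾ (W = 1/((⅔)*(-4)/(6 - 4)) = 1/((⅔)*(-4)/2) = 1/((⅔)*(-4)*(½)) = 1/(-4/3) = -¾ ≈ -0.75000)
(-37*21)*W = -37*21*(-¾) = -777*(-¾) = 2331/4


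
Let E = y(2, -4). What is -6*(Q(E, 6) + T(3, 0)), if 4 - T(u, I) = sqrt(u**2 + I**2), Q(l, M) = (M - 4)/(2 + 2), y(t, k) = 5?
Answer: -9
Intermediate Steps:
E = 5
Q(l, M) = -1 + M/4 (Q(l, M) = (-4 + M)/4 = (-4 + M)*(1/4) = -1 + M/4)
T(u, I) = 4 - sqrt(I**2 + u**2) (T(u, I) = 4 - sqrt(u**2 + I**2) = 4 - sqrt(I**2 + u**2))
-6*(Q(E, 6) + T(3, 0)) = -6*((-1 + (1/4)*6) + (4 - sqrt(0**2 + 3**2))) = -6*((-1 + 3/2) + (4 - sqrt(0 + 9))) = -6*(1/2 + (4 - sqrt(9))) = -6*(1/2 + (4 - 1*3)) = -6*(1/2 + (4 - 3)) = -6*(1/2 + 1) = -6*3/2 = -9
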